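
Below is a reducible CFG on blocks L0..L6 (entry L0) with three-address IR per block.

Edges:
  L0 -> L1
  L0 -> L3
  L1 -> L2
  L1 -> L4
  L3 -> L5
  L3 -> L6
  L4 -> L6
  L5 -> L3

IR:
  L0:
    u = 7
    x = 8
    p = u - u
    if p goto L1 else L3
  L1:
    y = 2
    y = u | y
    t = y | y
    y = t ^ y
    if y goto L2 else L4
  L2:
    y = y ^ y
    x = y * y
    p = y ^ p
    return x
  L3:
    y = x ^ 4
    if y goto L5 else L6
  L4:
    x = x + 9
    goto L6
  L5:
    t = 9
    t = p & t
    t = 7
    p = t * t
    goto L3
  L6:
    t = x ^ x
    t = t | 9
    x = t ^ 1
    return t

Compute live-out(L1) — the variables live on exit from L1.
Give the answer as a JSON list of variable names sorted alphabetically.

Per-block:
  L0 def {p,u,x} use ∅
  L1 def {t,y} use {u}
  L2 def {p,x,y} use {p,y}
  L3 def {y} use {x}
  L4 def {x} use {x}
  L5 def {p,t} use {p}
  L6 def {t,x} use {x}

Live sets:
  L0: in=∅ out={p,u,x}
  L1: in={p,u,x} out={p,x,y}
  L2: in={p,y} out=∅
  L3: in={p,x} out={p,x}
  L4: in={x} out={x}
  L5: in={p,x} out={p,x}
  L6: in={x} out=∅

live-out(L1) = ["p", "x", "y"]

Answer: ["p", "x", "y"]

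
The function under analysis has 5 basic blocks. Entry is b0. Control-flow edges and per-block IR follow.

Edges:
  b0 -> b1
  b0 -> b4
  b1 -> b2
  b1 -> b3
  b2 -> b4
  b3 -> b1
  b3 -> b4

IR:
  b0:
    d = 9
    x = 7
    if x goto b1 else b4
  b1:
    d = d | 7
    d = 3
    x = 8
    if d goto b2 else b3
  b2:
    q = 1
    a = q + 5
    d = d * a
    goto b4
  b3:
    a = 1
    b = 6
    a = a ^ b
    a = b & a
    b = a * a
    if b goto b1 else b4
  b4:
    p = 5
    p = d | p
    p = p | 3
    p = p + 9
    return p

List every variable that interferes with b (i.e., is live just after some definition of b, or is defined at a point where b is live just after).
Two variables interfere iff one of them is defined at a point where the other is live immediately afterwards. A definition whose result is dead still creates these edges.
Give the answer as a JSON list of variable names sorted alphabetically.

Answer: ["a", "d"]

Working:
Block summaries:
  b0: def={d,x} ue=∅
  b1: def={d,x} ue={d}
  b2: def={a,d,q} ue={d}
  b3: def={a,b} ue=∅
  b4: def={p} ue={d}

Live sets:
  live b0: ∅→{d}
  live b1: {d}→{d}
  live b2: {d}→{d}
  live b3: {d}→{d}
  live b4: {d}→∅

Interfere edges:
  a↔{b,d}
  b↔{a,d}
  d↔{a,b,p,q,x}
  p↔{d}
  q↔{d}
  x↔{d}

N(b) = ["a", "d"]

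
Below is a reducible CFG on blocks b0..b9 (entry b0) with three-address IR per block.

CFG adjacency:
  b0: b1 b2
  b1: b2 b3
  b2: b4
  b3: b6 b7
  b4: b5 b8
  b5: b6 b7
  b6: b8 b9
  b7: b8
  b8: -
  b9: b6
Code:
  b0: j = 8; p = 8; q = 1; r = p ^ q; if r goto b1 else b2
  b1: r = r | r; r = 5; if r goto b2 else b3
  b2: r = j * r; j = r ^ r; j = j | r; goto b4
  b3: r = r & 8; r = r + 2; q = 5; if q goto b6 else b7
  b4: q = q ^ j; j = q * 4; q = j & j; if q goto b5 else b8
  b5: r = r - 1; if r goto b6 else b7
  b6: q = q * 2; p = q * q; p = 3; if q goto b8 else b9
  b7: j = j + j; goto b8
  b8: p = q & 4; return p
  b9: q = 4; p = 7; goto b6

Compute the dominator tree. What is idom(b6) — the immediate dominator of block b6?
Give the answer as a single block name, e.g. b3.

Answer: b0

Derivation:
idom tree: b1←b0 b2←b0 b3←b1 b4←b2 b5←b4 b6←b0 b7←b0 b8←b0 b9←b6
Dom at joins:
  b2: preds {b0,b1}: {b0} ∩ {b0,b1} = {b0}; idom=b0
  b6: preds {b3,b5,b9}: {b0,b1,b3} ∩ {b0,b2,b4,b5} ∩ {b0,b6,b9} = {b0}; idom=b0
  b7: preds {b3,b5}: {b0,b1,b3} ∩ {b0,b2,b4,b5} = {b0}; idom=b0
  b8: preds {b4,b6,b7}: {b0,b2,b4} ∩ {b0,b6} ∩ {b0,b7} = {b0}; idom=b0

idom(b6) = b0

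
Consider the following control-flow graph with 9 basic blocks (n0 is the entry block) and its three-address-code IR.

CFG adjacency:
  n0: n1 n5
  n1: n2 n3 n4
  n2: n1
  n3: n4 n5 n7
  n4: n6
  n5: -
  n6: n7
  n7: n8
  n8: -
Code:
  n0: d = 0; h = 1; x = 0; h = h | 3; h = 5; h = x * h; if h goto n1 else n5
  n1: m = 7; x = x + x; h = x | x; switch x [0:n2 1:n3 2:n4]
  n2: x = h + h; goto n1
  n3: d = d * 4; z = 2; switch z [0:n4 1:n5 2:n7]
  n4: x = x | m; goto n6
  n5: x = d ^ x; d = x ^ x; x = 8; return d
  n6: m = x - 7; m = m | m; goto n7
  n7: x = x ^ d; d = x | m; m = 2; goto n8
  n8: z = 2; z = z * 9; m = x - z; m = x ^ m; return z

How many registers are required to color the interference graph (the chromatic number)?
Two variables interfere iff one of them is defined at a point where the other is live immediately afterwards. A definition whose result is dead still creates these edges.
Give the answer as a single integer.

Per-block:
  n0: {d,h,x} / ∅
  n1: {h,m,x} / {x}
  n2: {x} / {h}
  n3: {d,z} / {d}
  n4: {x} / {m,x}
  n5: {d,x} / {d,x}
  n6: {m} / {x}
  n7: {d,m,x} / {d,m,x}
  n8: {m,z} / {x}

Backward fixpoint:
  n0: in=∅ out={d,x}
  n1: in={d,x} out={d,h,m,x}
  n2: in={d,h} out={d,x}
  n3: in={d,m,x} out={d,m,x}
  n4: in={d,m,x} out={d,x}
  n5: in={d,x} out=∅
  n6: in={d,x} out={d,m,x}
  n7: in={d,m,x} out={x}
  n8: in={x} out=∅

Interfere edges:
  d: {h,m,x,z}
  h: {d,m,x}
  m: {d,h,x,z}
  x: {d,h,m,z}
  z: {d,m,x}

Chromatic number:
  {d,h,m,x} pairwise interfere (4-clique) ⇒ χ ≥ 4
  4-colouring: c0={d}  c1={m}  c2={x}  c3={h,z}
  χ = 4

Answer: 4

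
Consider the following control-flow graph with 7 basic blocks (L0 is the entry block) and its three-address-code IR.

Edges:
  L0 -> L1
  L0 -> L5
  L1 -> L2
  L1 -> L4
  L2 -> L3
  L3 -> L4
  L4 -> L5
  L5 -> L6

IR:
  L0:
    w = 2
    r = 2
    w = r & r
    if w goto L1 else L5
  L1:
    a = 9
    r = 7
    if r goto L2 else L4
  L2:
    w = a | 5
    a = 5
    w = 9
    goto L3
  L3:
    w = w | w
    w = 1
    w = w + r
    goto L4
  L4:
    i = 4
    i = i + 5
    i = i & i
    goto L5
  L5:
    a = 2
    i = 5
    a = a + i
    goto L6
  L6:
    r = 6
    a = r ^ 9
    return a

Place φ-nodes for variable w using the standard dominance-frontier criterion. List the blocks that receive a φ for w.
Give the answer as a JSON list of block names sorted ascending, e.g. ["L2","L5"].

idom tree: L1←L0 L2←L1 L3←L2 L4←L1 L5←L0 L6←L5
Join-block Dom:
  L4: preds {L1,L3}: {L0,L1} ∩ {L0,L1,L2,L3} = {L0,L1}; idom=L1
  L5: preds {L0,L4}: {L0} ∩ {L0,L1,L4} = {L0}; idom=L0

DF walk-up:
  join L4 pred L1: · stop@L1
  join L4 pred L3: L3→L2 stop@L1
  join L5 pred L0: · stop@L0
  join L5 pred L4: L4→L1 stop@L0
  L0 → ∅
  L1 → {L5}
  L2 → {L4}
  L3 → {L4}
  L4 → {L5}
  L5 → ∅
  L6 → ∅

φ for w: defs {L0,L2,L3}
  DF⁺ = {L4,L5}

Answer: ["L4", "L5"]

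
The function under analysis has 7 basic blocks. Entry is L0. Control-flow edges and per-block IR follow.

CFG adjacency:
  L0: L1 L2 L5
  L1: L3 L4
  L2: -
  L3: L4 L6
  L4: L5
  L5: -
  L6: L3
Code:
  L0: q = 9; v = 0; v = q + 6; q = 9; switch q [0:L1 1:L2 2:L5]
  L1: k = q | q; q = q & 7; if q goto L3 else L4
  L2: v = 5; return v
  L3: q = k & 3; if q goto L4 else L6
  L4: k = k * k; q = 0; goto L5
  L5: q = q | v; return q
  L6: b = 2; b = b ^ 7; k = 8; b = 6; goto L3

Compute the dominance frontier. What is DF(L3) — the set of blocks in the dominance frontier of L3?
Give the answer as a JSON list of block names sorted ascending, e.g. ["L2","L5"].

idom tree: L1←L0 L2←L0 L3←L1 L4←L1 L5←L0 L6←L3
Dom∩ at merges:
  L3: preds {L1,L6}: {L0,L1} ∩ {L0,L1,L3,L6} = {L0,L1}; idom=L1
  L4: preds {L1,L3}: {L0,L1} ∩ {L0,L1,L3} = {L0,L1}; idom=L1
  L5: preds {L0,L4}: {L0} ∩ {L0,L1,L4} = {L0}; idom=L0

DF derivation:
  L3←L1: walk · to L1
  L3←L6: walk L6→L3 to L1
  L4←L1: walk · to L1
  L4←L3: walk L3 to L1
  L5←L0: walk · to L0
  L5←L4: walk L4→L1 to L0
  DF(L0)=∅
  DF(L1)={L5}
  DF(L2)=∅
  DF(L3)={L3,L4}
  DF(L4)={L5}
  DF(L5)=∅
  DF(L6)={L3}

DF(L3) = ["L3", "L4"]

Answer: ["L3", "L4"]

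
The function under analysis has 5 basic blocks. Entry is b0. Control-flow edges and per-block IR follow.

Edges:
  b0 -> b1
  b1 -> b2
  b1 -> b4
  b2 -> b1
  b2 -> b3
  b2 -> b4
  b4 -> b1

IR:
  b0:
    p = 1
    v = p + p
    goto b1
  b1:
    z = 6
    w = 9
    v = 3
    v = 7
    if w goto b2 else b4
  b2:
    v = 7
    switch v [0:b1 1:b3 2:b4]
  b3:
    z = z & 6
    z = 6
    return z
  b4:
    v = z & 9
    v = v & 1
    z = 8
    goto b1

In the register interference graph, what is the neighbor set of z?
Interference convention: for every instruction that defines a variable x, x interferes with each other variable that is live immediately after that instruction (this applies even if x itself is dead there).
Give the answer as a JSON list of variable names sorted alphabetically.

Answer: ["v", "w"]

Analysis:
Per-block:
  b0: def={p,v} ue=∅
  b1: def={v,w,z} ue=∅
  b2: def={v} ue=∅
  b3: def={z} ue={z}
  b4: def={v,z} ue={z}

Live sets:
  b0 li=∅ lo=∅
  b1 li=∅ lo={z}
  b2 li={z} lo={z}
  b3 li={z} lo=∅
  b4 li={z} lo=∅

Interference:
  p: ∅
  v: {w,z}
  w: {v,z}
  z: {v,w}

N(z) = ["v", "w"]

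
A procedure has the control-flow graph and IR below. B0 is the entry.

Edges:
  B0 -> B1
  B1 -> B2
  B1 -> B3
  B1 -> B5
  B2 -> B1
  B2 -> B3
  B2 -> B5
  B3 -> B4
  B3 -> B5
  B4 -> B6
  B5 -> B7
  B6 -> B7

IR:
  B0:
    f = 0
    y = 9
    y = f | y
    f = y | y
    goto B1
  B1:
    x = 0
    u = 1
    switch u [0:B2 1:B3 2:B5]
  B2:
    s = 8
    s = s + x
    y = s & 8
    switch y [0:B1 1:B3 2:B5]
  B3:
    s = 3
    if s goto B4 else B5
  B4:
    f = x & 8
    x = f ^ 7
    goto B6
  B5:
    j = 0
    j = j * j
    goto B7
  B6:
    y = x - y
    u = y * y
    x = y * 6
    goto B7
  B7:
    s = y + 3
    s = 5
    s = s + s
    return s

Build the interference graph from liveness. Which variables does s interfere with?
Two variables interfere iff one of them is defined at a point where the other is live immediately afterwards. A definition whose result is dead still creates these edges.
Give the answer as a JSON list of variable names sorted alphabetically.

Answer: ["x", "y"]

Analysis:
def/use:
  B0 def {f,y} use ∅
  B1 def {u,x} use ∅
  B2 def {s,y} use {x}
  B3 def {s} use ∅
  B4 def {f,x} use {x}
  B5 def {j} use ∅
  B6 def {u,x,y} use {x,y}
  B7 def {s} use {y}

Backward fixpoint:
  B0 li=∅ lo={y}
  B1 li={y} lo={x,y}
  B2 li={x} lo={x,y}
  B3 li={x,y} lo={x,y}
  B4 li={x,y} lo={x,y}
  B5 li={y} lo={y}
  B6 li={x,y} lo={y}
  B7 li={y} lo=∅

Interfere edges:
  f: {y}
  j: {y}
  s: {x,y}
  u: {x,y}
  x: {s,u,y}
  y: {f,j,s,u,x}

N(s) = ["x", "y"]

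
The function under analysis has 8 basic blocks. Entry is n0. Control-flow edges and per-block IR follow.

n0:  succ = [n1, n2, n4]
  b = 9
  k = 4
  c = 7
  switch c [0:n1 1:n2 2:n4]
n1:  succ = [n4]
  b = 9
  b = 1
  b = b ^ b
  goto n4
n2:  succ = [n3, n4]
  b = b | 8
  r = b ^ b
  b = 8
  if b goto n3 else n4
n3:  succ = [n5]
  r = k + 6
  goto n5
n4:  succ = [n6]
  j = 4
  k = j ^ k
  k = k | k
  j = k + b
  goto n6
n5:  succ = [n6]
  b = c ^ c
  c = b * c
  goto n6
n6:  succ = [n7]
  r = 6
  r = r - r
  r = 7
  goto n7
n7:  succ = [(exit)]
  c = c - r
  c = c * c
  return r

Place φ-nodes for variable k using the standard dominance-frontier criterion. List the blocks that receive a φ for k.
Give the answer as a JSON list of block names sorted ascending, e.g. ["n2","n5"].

Answer: ["n6"]

Working:
idom tree: n1←n0 n2←n0 n3←n2 n4←n0 n5←n3 n6←n0 n7←n6
Join-block Dom:
  n4: preds {n0,n1,n2}: {n0} ∩ {n0,n1} ∩ {n0,n2} = {n0}; idom=n0
  n6: preds {n4,n5}: {n0,n4} ∩ {n0,n2,n3,n5} = {n0}; idom=n0

Frontier:
  join n4 pred n0: · stop@n0
  join n4 pred n1: n1 stop@n0
  join n4 pred n2: n2 stop@n0
  join n6 pred n4: n4 stop@n0
  join n6 pred n5: n5→n3→n2 stop@n0
  n0 → ∅
  n1 → {n4}
  n2 → {n4,n6}
  n3 → {n6}
  n4 → {n6}
  n5 → {n6}
  n6 → ∅
  n7 → ∅

φ for k: defs {n0,n4}
  DF⁺ = {n6}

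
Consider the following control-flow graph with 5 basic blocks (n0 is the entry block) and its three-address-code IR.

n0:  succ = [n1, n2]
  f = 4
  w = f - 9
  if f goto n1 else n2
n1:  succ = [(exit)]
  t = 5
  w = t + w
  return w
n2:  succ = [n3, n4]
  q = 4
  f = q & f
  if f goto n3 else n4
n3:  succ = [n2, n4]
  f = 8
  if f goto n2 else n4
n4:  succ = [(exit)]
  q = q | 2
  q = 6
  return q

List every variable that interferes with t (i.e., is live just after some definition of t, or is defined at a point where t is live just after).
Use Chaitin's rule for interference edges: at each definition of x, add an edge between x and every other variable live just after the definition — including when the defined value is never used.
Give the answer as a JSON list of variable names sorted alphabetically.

Block summaries:
  n0: def={f,w} ue=∅
  n1: def={t,w} ue={w}
  n2: def={f,q} ue={f}
  n3: def={f} ue=∅
  n4: def={q} ue={q}

Liveness:
  n0 li=∅ lo={f,w}
  n1 li={w} lo=∅
  n2 li={f} lo={q}
  n3 li={q} lo={f,q}
  n4 li={q} lo=∅

Conflict graph:
  f — {q,w}
  q — {f}
  t — {w}
  w — {f,t}

N(t) = ["w"]

Answer: ["w"]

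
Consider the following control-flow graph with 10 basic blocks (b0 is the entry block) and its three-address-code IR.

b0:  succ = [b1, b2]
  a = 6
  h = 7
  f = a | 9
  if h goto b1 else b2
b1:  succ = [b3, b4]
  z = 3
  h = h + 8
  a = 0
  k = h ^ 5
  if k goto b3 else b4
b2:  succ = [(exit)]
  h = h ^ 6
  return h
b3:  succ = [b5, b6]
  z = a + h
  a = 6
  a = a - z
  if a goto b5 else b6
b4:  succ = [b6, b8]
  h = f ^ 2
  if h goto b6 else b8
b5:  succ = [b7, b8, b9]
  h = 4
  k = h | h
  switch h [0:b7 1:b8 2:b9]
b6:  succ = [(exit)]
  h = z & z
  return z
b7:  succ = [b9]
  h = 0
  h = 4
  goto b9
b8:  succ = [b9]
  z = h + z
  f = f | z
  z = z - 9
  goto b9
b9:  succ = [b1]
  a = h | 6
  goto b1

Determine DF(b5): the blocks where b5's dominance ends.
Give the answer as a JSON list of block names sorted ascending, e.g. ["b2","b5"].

idom tree: b1←b0 b2←b0 b3←b1 b4←b1 b5←b3 b6←b1 b7←b5 b8←b1 b9←b1
Join-block Dom:
  b1: preds {b0,b9}: {b0} ∩ {b0,b1,b9} = {b0}; idom=b0
  b6: preds {b3,b4}: {b0,b1,b3} ∩ {b0,b1,b4} = {b0,b1}; idom=b1
  b8: preds {b4,b5}: {b0,b1,b4} ∩ {b0,b1,b3,b5} = {b0,b1}; idom=b1
  b9: preds {b5,b7,b8}: {b0,b1,b3,b5} ∩ {b0,b1,b3,b5,b7} ∩ {b0,b1,b8} = {b0,b1}; idom=b1

Frontier:
  b1←b0: walk · to b0
  b1←b9: walk b9→b1 to b0
  b6←b3: walk b3 to b1
  b6←b4: walk b4 to b1
  b8←b4: walk b4 to b1
  b8←b5: walk b5→b3 to b1
  b9←b5: walk b5→b3 to b1
  b9←b7: walk b7→b5→b3 to b1
  b9←b8: walk b8 to b1
  b0: DF=∅
  b1: DF={b1}
  b2: DF=∅
  b3: DF={b6,b8,b9}
  b4: DF={b6,b8}
  b5: DF={b8,b9}
  b6: DF=∅
  b7: DF={b9}
  b8: DF={b9}
  b9: DF={b1}

DF(b5) = ["b8", "b9"]

Answer: ["b8", "b9"]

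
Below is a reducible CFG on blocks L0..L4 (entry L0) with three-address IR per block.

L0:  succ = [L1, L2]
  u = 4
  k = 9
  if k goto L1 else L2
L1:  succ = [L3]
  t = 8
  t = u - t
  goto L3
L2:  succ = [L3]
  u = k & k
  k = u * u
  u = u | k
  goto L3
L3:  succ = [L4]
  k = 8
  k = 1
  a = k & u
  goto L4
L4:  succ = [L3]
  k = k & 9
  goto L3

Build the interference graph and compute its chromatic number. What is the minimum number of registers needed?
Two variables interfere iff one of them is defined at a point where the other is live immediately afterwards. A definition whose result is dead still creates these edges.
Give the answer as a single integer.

def/use:
  L0 def {k,u} use ∅
  L1 def {t} use {u}
  L2 def {k,u} use {k}
  L3 def {a,k} use {u}
  L4 def {k} use {k}

Liveness:
  live L0: ∅→{k,u}
  live L1: {u}→{u}
  live L2: {k}→{u}
  live L3: {u}→{k,u}
  live L4: {k,u}→{u}

Interfere edges:
  a↔{k,u}
  k↔{a,u}
  t↔{u}
  u↔{a,k,t}

Colouring:
  clique {a,k,u} ⇒ need ≥ 3
  3-colouring: r0={u}  r1={a,t}  r2={k}
  χ = 3

Answer: 3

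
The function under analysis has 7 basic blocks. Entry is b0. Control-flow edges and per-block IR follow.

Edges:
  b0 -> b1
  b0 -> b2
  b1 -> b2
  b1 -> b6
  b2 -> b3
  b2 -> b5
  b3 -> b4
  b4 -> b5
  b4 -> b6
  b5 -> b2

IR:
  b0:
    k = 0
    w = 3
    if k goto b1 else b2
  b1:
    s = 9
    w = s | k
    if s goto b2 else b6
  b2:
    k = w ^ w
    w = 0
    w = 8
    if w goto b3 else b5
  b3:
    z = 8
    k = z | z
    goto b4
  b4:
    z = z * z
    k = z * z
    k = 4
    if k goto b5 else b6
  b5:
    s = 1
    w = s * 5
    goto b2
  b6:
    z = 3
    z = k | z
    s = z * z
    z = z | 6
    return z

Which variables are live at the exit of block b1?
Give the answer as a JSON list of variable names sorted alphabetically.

Per-block:
  b0: def={k,w} ue=∅
  b1: def={s,w} ue={k}
  b2: def={k,w} ue={w}
  b3: def={k,z} ue=∅
  b4: def={k,z} ue={z}
  b5: def={s,w} ue=∅
  b6: def={s,z} ue={k}

Liveness:
  live b0: ∅→{k,w}
  live b1: {k}→{k,w}
  live b2: {w}→∅
  live b3: ∅→{z}
  live b4: {z}→{k}
  live b5: ∅→{w}
  live b6: {k}→∅

live-out(b1) = ["k", "w"]

Answer: ["k", "w"]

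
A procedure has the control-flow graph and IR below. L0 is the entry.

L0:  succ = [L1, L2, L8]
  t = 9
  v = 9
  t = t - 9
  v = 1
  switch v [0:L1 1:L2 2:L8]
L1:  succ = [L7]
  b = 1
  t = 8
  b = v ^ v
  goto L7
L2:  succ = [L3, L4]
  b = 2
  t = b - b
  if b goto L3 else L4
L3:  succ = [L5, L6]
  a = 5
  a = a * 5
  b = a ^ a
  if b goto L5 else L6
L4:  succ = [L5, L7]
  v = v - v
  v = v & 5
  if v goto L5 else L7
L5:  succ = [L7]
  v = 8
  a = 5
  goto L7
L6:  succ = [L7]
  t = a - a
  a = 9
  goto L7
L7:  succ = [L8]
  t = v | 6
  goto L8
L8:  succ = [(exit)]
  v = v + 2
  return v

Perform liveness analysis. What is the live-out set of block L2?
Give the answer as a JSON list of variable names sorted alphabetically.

Per-block:
  L0: {t,v} / ∅
  L1: {b,t} / {v}
  L2: {b,t} / ∅
  L3: {a,b} / ∅
  L4: {v} / {v}
  L5: {a,v} / ∅
  L6: {a,t} / {a}
  L7: {t} / {v}
  L8: {v} / {v}

Backward fixpoint:
  live L0: ∅→{v}
  live L1: {v}→{v}
  live L2: {v}→{v}
  live L3: {v}→{a,v}
  live L4: {v}→{v}
  live L5: ∅→{v}
  live L6: {a,v}→{v}
  live L7: {v}→{v}
  live L8: {v}→∅

live-out(L2) = ["v"]

Answer: ["v"]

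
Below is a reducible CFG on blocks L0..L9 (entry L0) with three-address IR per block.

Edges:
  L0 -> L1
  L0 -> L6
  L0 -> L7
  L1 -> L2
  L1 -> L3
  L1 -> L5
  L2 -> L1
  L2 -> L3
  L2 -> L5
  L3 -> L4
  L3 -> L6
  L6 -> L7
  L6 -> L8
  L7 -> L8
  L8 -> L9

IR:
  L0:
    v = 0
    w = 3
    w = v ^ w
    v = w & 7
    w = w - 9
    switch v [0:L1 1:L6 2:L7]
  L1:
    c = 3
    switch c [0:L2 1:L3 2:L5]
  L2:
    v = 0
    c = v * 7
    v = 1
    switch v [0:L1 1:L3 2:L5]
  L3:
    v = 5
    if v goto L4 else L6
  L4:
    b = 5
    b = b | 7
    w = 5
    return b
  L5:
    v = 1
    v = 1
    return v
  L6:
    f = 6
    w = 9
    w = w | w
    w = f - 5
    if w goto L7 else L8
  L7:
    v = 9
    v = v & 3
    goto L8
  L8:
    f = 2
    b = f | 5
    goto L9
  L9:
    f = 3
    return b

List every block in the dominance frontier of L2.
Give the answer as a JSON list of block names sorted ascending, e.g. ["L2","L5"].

Answer: ["L1", "L3", "L5"]

Working:
idom tree: L1←L0 L2←L1 L3←L1 L4←L3 L5←L1 L6←L0 L7←L0 L8←L0 L9←L8
Dom at joins:
  L1: preds {L0,L2}: {L0} ∩ {L0,L1,L2} = {L0}; idom=L0
  L3: preds {L1,L2}: {L0,L1} ∩ {L0,L1,L2} = {L0,L1}; idom=L1
  L5: preds {L1,L2}: {L0,L1} ∩ {L0,L1,L2} = {L0,L1}; idom=L1
  L6: preds {L0,L3}: {L0} ∩ {L0,L1,L3} = {L0}; idom=L0
  L7: preds {L0,L6}: {L0} ∩ {L0,L6} = {L0}; idom=L0
  L8: preds {L6,L7}: {L0,L6} ∩ {L0,L7} = {L0}; idom=L0

DF derivation:
  join L1 pred L0: · stop@L0
  join L1 pred L2: L2→L1 stop@L0
  join L3 pred L1: · stop@L1
  join L3 pred L2: L2 stop@L1
  join L5 pred L1: · stop@L1
  join L5 pred L2: L2 stop@L1
  join L6 pred L0: · stop@L0
  join L6 pred L3: L3→L1 stop@L0
  join L7 pred L0: · stop@L0
  join L7 pred L6: L6 stop@L0
  join L8 pred L6: L6 stop@L0
  join L8 pred L7: L7 stop@L0
  L0 → ∅
  L1 → {L1,L6}
  L2 → {L1,L3,L5}
  L3 → {L6}
  L4 → ∅
  L5 → ∅
  L6 → {L7,L8}
  L7 → {L8}
  L8 → ∅
  L9 → ∅

DF(L2) = ["L1", "L3", "L5"]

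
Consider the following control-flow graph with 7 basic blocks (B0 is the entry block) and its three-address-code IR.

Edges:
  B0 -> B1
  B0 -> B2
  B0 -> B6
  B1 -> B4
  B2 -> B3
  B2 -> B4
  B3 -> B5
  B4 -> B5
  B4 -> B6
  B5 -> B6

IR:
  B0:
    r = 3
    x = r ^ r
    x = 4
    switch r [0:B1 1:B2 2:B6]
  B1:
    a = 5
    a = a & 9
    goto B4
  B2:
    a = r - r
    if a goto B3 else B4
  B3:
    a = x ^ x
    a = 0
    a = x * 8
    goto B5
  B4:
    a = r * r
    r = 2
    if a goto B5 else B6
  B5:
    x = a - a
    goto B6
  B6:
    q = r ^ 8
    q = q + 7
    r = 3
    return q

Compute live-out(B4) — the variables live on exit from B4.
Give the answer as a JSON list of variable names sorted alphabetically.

Block summaries:
  B0 def {r,x} use ∅
  B1 def {a} use ∅
  B2 def {a} use {r}
  B3 def {a} use {x}
  B4 def {a,r} use {r}
  B5 def {x} use {a}
  B6 def {q,r} use {r}

Liveness:
  B0 li=∅ lo={r,x}
  B1 li={r} lo={r}
  B2 li={r,x} lo={r,x}
  B3 li={r,x} lo={a,r}
  B4 li={r} lo={a,r}
  B5 li={a,r} lo={r}
  B6 li={r} lo=∅

live-out(B4) = ["a", "r"]

Answer: ["a", "r"]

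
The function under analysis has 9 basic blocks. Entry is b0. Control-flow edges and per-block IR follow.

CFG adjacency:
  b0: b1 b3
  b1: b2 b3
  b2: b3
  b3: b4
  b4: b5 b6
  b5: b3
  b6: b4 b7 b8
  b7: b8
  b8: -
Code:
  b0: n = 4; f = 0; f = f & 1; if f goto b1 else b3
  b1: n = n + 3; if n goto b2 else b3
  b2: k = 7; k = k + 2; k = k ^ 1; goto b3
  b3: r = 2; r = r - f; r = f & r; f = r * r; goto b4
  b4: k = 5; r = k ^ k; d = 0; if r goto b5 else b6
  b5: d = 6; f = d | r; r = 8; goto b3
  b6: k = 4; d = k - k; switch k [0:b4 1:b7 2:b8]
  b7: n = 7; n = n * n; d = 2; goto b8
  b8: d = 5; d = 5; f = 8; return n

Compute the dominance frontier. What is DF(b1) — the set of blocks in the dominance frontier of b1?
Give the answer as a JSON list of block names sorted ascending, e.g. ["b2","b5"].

Answer: ["b3"]

Derivation:
idom tree: b1←b0 b2←b1 b3←b0 b4←b3 b5←b4 b6←b4 b7←b6 b8←b6
Join-block Dom:
  b3: preds {b0,b1,b2,b5}: {b0} ∩ {b0,b1} ∩ {b0,b1,b2} ∩ {b0,b3,b4,b5} = {b0}; idom=b0
  b4: preds {b3,b6}: {b0,b3} ∩ {b0,b3,b4,b6} = {b0,b3}; idom=b3
  b8: preds {b6,b7}: {b0,b3,b4,b6} ∩ {b0,b3,b4,b6,b7} = {b0,b3,b4,b6}; idom=b6

DF walk-up:
  join b3 pred b0: · stop@b0
  join b3 pred b1: b1 stop@b0
  join b3 pred b2: b2→b1 stop@b0
  join b3 pred b5: b5→b4→b3 stop@b0
  join b4 pred b3: · stop@b3
  join b4 pred b6: b6→b4 stop@b3
  join b8 pred b6: · stop@b6
  join b8 pred b7: b7 stop@b6
  b0 → ∅
  b1 → {b3}
  b2 → {b3}
  b3 → {b3}
  b4 → {b3,b4}
  b5 → {b3}
  b6 → {b4}
  b7 → {b8}
  b8 → ∅

DF(b1) = ["b3"]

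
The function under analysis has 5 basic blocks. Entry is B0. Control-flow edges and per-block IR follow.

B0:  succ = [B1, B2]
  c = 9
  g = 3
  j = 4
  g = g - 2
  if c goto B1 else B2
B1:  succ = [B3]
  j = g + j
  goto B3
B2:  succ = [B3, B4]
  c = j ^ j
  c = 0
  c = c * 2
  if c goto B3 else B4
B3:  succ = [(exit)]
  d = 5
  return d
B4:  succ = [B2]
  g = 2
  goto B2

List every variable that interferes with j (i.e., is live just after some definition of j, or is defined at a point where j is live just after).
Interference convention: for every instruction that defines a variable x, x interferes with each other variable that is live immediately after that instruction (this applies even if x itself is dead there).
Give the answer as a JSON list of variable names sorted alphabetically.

Answer: ["c", "g"]

Working:
Block summaries:
  B0: def={c,g,j} ue=∅
  B1: def={j} ue={g,j}
  B2: def={c} ue={j}
  B3: def={d} ue=∅
  B4: def={g} ue=∅

Live sets:
  live B0: ∅→{g,j}
  live B1: {g,j}→∅
  live B2: {j}→{j}
  live B3: ∅→∅
  live B4: {j}→{j}

Interfere edges:
  c — {g,j}
  d — ∅
  g — {c,j}
  j — {c,g}

N(j) = ["c", "g"]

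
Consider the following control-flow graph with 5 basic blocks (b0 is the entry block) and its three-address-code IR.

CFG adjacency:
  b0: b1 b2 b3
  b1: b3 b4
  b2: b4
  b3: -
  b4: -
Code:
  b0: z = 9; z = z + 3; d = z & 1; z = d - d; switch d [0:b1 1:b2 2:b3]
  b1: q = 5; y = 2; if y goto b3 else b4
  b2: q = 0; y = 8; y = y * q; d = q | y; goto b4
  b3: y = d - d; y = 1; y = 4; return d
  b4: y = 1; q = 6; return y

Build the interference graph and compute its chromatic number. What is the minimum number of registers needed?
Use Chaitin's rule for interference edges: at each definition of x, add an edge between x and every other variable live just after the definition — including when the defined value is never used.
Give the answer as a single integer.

Per-block:
  b0 def {d,z} use ∅
  b1 def {q,y} use ∅
  b2 def {d,q,y} use ∅
  b3 def {y} use {d}
  b4 def {q,y} use ∅

Liveness:
  live b0: ∅→{d}
  live b1: {d}→{d}
  live b2: ∅→∅
  live b3: {d}→∅
  live b4: ∅→∅

Interfere edges:
  d — {q,y,z}
  q — {d,y}
  y — {d,q}
  z — {d}

Registers:
  clique {d,q,y} ⇒ need ≥ 3
  3-colouring: r0={d}  r1={q,z}  r2={y}
  χ = 3

Answer: 3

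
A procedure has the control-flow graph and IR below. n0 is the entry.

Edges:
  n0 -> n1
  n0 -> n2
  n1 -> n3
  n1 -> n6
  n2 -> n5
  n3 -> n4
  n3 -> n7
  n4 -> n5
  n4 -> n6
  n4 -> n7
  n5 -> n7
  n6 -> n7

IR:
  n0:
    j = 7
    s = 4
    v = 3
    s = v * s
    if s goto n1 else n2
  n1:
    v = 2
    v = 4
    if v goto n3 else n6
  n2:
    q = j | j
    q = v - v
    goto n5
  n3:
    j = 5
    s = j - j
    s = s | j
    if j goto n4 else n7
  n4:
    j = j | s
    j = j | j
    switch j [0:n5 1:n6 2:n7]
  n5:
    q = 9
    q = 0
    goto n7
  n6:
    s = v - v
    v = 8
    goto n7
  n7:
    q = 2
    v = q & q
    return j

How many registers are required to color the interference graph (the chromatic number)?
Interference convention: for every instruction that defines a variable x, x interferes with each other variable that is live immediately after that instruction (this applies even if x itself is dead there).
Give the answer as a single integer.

Per-block:
  n0 def {j,s,v} use ∅
  n1 def {v} use ∅
  n2 def {q} use {j,v}
  n3 def {j,s} use ∅
  n4 def {j} use {j,s}
  n5 def {q} use ∅
  n6 def {s,v} use {v}
  n7 def {q,v} use {j}

Live sets:
  n0: in=∅ out={j,v}
  n1: in={j} out={j,v}
  n2: in={j,v} out={j}
  n3: in={v} out={j,s,v}
  n4: in={j,s,v} out={j,v}
  n5: in={j} out={j}
  n6: in={j,v} out={j}
  n7: in={j} out=∅

Conflict graph:
  j↔{q,s,v}
  q↔{j,v}
  s↔{j,v}
  v↔{j,q,s}

Colouring:
  clique {j,q,v} ⇒ need ≥ 3
  assign j→r0 q→r2 s→r2 v→r1 — no edge inside a register ⇒ χ ≤ 3
  χ = 3

Answer: 3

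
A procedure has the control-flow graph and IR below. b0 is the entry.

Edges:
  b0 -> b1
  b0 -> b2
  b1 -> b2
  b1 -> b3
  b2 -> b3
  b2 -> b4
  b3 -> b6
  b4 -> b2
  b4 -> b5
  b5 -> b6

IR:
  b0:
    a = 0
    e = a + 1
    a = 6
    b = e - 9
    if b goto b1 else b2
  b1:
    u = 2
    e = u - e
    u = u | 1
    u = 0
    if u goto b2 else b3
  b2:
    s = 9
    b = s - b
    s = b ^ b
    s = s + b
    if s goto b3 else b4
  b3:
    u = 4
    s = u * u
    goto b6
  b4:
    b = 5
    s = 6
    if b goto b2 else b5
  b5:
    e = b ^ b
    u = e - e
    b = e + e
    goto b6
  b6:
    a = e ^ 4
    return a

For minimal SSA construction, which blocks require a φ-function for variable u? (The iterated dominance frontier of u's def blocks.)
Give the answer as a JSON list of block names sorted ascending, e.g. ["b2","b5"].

idom tree: b1←b0 b2←b0 b3←b0 b4←b2 b5←b4 b6←b0
Dom at joins:
  b2: preds {b0,b1,b4}: {b0} ∩ {b0,b1} ∩ {b0,b2,b4} = {b0}; idom=b0
  b3: preds {b1,b2}: {b0,b1} ∩ {b0,b2} = {b0}; idom=b0
  b6: preds {b3,b5}: {b0,b3} ∩ {b0,b2,b4,b5} = {b0}; idom=b0

DF walk-up:
  b2←b0: walk · to b0
  b2←b1: walk b1 to b0
  b2←b4: walk b4→b2 to b0
  b3←b1: walk b1 to b0
  b3←b2: walk b2 to b0
  b6←b3: walk b3 to b0
  b6←b5: walk b5→b4→b2 to b0
  b0: DF=∅
  b1: DF={b2,b3}
  b2: DF={b2,b3,b6}
  b3: DF={b6}
  b4: DF={b2,b6}
  b5: DF={b6}
  b6: DF=∅

φ for u: defs {b1,b3,b5}
  DF⁺ = {b2,b3,b6}

Answer: ["b2", "b3", "b6"]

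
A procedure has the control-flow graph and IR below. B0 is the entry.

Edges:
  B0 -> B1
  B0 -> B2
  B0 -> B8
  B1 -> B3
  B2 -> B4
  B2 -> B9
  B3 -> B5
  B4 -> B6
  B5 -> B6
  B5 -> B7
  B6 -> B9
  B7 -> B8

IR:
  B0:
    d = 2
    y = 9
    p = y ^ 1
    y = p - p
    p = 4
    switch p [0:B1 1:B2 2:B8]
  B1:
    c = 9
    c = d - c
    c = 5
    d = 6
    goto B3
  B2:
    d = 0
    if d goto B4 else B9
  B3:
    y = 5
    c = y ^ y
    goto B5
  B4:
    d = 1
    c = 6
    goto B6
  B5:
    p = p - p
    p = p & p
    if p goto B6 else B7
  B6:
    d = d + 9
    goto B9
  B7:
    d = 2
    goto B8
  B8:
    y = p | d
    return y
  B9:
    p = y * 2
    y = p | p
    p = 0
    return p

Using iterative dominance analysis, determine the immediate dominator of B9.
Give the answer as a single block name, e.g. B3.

idom tree: B1←B0 B2←B0 B3←B1 B4←B2 B5←B3 B6←B0 B7←B5 B8←B0 B9←B0
Join-block Dom:
  B6: preds {B4,B5}: {B0,B2,B4} ∩ {B0,B1,B3,B5} = {B0}; idom=B0
  B8: preds {B0,B7}: {B0} ∩ {B0,B1,B3,B5,B7} = {B0}; idom=B0
  B9: preds {B2,B6}: {B0,B2} ∩ {B0,B6} = {B0}; idom=B0

idom(B9) = B0

Answer: B0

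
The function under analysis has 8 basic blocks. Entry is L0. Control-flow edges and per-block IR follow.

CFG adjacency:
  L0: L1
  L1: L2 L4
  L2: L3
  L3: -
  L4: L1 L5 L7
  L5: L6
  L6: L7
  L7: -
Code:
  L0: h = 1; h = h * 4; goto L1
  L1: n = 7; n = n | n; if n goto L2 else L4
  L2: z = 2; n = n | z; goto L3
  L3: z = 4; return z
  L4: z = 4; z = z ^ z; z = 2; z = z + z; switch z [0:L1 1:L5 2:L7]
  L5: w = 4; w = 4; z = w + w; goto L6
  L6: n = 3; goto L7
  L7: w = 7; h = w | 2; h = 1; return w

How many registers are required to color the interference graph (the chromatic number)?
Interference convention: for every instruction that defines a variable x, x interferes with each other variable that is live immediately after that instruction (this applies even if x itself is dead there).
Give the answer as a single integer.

def/use:
  L0: {h} / ∅
  L1: {n} / ∅
  L2: {n,z} / {n}
  L3: {z} / ∅
  L4: {z} / ∅
  L5: {w,z} / ∅
  L6: {n} / ∅
  L7: {h,w} / ∅

Live sets:
  live L0: ∅→∅
  live L1: ∅→{n}
  live L2: {n}→∅
  live L3: ∅→∅
  live L4: ∅→∅
  live L5: ∅→∅
  live L6: ∅→∅
  live L7: ∅→∅

Conflict graph:
  h: {w}
  n: {z}
  w: {h}
  z: {n}

Colouring:
  lower bound: {h,w} mutually conflict ⇒ χ ≥ 2
  2-colouring: c0={h,n}  c1={w,z}
  χ = 2

Answer: 2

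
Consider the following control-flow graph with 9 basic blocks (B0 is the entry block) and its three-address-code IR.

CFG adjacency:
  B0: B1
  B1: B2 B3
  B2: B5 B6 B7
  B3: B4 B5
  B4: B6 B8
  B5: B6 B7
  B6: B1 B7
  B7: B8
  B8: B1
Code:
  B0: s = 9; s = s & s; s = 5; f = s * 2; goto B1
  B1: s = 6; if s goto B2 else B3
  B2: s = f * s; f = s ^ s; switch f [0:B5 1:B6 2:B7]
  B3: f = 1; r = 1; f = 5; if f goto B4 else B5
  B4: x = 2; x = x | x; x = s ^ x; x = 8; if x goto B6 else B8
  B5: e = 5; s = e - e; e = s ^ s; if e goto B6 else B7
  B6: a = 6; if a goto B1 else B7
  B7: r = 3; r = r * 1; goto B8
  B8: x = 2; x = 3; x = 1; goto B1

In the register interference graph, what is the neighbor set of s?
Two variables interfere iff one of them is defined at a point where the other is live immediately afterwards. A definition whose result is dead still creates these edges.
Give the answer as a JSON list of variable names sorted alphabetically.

Per-block:
  B0: def={f,s} ue=∅
  B1: def={s} ue=∅
  B2: def={f,s} ue={f,s}
  B3: def={f,r} ue=∅
  B4: def={x} ue={s}
  B5: def={e,s} ue=∅
  B6: def={a} ue=∅
  B7: def={r} ue=∅
  B8: def={x} ue=∅

Live sets:
  B0 li=∅ lo={f}
  B1 li={f} lo={f,s}
  B2 li={f,s} lo={f}
  B3 li={s} lo={f,s}
  B4 li={f,s} lo={f}
  B5 li={f} lo={f}
  B6 li={f} lo={f}
  B7 li={f} lo={f}
  B8 li={f} lo={f}

Conflict graph:
  a: {f}
  e: {f}
  f: {a,e,r,s,x}
  r: {f,s}
  s: {f,r,x}
  x: {f,s}

N(s) = ["f", "r", "x"]

Answer: ["f", "r", "x"]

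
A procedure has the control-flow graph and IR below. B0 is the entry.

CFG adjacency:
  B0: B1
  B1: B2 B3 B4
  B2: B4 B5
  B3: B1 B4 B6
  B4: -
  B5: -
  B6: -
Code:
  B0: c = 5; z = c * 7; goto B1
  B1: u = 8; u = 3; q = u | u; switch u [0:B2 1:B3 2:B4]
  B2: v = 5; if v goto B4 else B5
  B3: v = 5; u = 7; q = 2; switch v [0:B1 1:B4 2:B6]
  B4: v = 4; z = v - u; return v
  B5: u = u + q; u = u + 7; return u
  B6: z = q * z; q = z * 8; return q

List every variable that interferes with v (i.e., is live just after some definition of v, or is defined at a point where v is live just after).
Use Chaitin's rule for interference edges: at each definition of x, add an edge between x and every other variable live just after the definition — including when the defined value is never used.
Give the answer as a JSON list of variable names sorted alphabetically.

Answer: ["q", "u", "z"]

Working:
Block summaries:
  B0 def {c,z} use ∅
  B1 def {q,u} use ∅
  B2 def {v} use ∅
  B3 def {q,u,v} use ∅
  B4 def {v,z} use {u}
  B5 def {u} use {q,u}
  B6 def {q,z} use {q,z}

Liveness:
  B0: in=∅ out={z}
  B1: in={z} out={q,u,z}
  B2: in={q,u} out={q,u}
  B3: in={z} out={q,u,z}
  B4: in={u} out=∅
  B5: in={q,u} out=∅
  B6: in={q,z} out=∅

Interfere edges:
  c — ∅
  q — {u,v,z}
  u — {q,v,z}
  v — {q,u,z}
  z — {q,u,v}

N(v) = ["q", "u", "z"]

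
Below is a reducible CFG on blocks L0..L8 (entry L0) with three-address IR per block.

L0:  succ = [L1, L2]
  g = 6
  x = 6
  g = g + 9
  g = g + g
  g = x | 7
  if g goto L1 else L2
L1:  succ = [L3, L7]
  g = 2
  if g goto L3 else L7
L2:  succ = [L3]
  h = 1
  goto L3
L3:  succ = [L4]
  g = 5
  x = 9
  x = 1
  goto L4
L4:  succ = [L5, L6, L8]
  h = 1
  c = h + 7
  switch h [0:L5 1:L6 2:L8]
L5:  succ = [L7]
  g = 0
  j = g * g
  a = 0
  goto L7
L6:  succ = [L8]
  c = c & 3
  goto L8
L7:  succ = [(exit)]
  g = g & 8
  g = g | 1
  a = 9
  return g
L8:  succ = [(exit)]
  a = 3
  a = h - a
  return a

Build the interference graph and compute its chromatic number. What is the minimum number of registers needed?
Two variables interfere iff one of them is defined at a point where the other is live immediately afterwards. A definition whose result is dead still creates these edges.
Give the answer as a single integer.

Answer: 2

Derivation:
Per-block:
  L0: {g,x} / ∅
  L1: {g} / ∅
  L2: {h} / ∅
  L3: {g,x} / ∅
  L4: {c,h} / ∅
  L5: {a,g,j} / ∅
  L6: {c} / {c}
  L7: {a,g} / {g}
  L8: {a} / {h}

Liveness:
  L0 li=∅ lo=∅
  L1 li=∅ lo={g}
  L2 li=∅ lo=∅
  L3 li=∅ lo=∅
  L4 li=∅ lo={c,h}
  L5 li=∅ lo={g}
  L6 li={c,h} lo={h}
  L7 li={g} lo=∅
  L8 li={h} lo=∅

Conflict graph:
  a↔{g,h}
  c↔{h}
  g↔{a,j,x}
  h↔{a,c}
  j↔{g}
  x↔{g}

Registers:
  {a,g} pairwise interfere (2-clique) ⇒ χ ≥ 2
  2-colouring: R0={g,h}  R1={a,c,j,x}
  χ = 2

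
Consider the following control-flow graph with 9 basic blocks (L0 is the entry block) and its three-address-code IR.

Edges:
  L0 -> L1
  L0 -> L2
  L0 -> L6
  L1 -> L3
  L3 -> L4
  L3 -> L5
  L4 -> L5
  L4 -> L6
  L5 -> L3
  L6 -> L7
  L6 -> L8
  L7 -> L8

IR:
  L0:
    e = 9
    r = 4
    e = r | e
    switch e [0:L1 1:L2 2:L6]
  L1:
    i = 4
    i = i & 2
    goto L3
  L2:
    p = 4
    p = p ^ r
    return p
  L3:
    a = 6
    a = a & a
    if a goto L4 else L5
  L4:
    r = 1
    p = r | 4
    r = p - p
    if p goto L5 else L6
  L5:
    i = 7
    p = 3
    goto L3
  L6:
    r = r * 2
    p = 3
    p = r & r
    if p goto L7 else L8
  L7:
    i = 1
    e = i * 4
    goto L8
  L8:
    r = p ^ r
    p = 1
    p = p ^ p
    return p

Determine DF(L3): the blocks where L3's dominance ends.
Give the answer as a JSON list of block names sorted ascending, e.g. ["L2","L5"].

Answer: ["L3", "L6"]

Derivation:
idom tree: L1←L0 L2←L0 L3←L1 L4←L3 L5←L3 L6←L0 L7←L6 L8←L6
Dom∩ at merges:
  L3: preds {L1,L5}: {L0,L1} ∩ {L0,L1,L3,L5} = {L0,L1}; idom=L1
  L5: preds {L3,L4}: {L0,L1,L3} ∩ {L0,L1,L3,L4} = {L0,L1,L3}; idom=L3
  L6: preds {L0,L4}: {L0} ∩ {L0,L1,L3,L4} = {L0}; idom=L0
  L8: preds {L6,L7}: {L0,L6} ∩ {L0,L6,L7} = {L0,L6}; idom=L6

Frontier:
  join L3 pred L1: · stop@L1
  join L3 pred L5: L5→L3 stop@L1
  join L5 pred L3: · stop@L3
  join L5 pred L4: L4 stop@L3
  join L6 pred L0: · stop@L0
  join L6 pred L4: L4→L3→L1 stop@L0
  join L8 pred L6: · stop@L6
  join L8 pred L7: L7 stop@L6
  DF(L0)=∅
  DF(L1)={L6}
  DF(L2)=∅
  DF(L3)={L3,L6}
  DF(L4)={L5,L6}
  DF(L5)={L3}
  DF(L6)=∅
  DF(L7)={L8}
  DF(L8)=∅

DF(L3) = ["L3", "L6"]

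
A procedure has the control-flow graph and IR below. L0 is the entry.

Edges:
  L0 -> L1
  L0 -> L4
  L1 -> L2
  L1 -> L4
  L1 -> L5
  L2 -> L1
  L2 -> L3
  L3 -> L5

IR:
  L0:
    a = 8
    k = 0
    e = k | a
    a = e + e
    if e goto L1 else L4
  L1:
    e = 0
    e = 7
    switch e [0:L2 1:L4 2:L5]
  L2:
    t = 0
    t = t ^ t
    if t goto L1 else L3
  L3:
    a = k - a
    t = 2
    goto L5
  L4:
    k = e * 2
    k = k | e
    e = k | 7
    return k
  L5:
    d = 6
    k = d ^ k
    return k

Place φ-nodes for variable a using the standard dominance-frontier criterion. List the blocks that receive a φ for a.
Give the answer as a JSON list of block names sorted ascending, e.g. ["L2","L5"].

Answer: ["L5"]

Analysis:
idom tree: L1←L0 L2←L1 L3←L2 L4←L0 L5←L1
Dom∩ at merges:
  L1: preds {L0,L2}: {L0} ∩ {L0,L1,L2} = {L0}; idom=L0
  L4: preds {L0,L1}: {L0} ∩ {L0,L1} = {L0}; idom=L0
  L5: preds {L1,L3}: {L0,L1} ∩ {L0,L1,L2,L3} = {L0,L1}; idom=L1

Frontier:
  L1←L0: walk · to L0
  L1←L2: walk L2→L1 to L0
  L4←L0: walk · to L0
  L4←L1: walk L1 to L0
  L5←L1: walk · to L1
  L5←L3: walk L3→L2 to L1
  L0 → ∅
  L1 → {L1,L4}
  L2 → {L1,L5}
  L3 → {L5}
  L4 → ∅
  L5 → ∅

φ for a: defs {L0,L3}
  DF⁺ = {L5}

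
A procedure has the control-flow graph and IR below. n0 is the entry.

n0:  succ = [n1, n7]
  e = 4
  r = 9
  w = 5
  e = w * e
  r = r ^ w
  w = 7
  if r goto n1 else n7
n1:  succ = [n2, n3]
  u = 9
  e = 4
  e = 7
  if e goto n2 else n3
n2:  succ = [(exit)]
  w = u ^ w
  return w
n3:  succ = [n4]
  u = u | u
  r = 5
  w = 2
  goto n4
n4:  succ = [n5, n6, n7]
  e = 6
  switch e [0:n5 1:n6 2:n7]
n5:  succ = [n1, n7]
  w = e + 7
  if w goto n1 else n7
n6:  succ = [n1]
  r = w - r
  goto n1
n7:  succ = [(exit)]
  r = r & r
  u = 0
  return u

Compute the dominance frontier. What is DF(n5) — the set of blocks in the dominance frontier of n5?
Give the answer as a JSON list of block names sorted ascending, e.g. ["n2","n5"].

Answer: ["n1", "n7"]

Derivation:
idom tree: n1←n0 n2←n1 n3←n1 n4←n3 n5←n4 n6←n4 n7←n0
Join-block Dom:
  n1: preds {n0,n5,n6}: {n0} ∩ {n0,n1,n3,n4,n5} ∩ {n0,n1,n3,n4,n6} = {n0}; idom=n0
  n7: preds {n0,n4,n5}: {n0} ∩ {n0,n1,n3,n4} ∩ {n0,n1,n3,n4,n5} = {n0}; idom=n0

Frontier:
  join n1 pred n0: · stop@n0
  join n1 pred n5: n5→n4→n3→n1 stop@n0
  join n1 pred n6: n6→n4→n3→n1 stop@n0
  join n7 pred n0: · stop@n0
  join n7 pred n4: n4→n3→n1 stop@n0
  join n7 pred n5: n5→n4→n3→n1 stop@n0
  DF(n0)=∅
  DF(n1)={n1,n7}
  DF(n2)=∅
  DF(n3)={n1,n7}
  DF(n4)={n1,n7}
  DF(n5)={n1,n7}
  DF(n6)={n1}
  DF(n7)=∅

DF(n5) = ["n1", "n7"]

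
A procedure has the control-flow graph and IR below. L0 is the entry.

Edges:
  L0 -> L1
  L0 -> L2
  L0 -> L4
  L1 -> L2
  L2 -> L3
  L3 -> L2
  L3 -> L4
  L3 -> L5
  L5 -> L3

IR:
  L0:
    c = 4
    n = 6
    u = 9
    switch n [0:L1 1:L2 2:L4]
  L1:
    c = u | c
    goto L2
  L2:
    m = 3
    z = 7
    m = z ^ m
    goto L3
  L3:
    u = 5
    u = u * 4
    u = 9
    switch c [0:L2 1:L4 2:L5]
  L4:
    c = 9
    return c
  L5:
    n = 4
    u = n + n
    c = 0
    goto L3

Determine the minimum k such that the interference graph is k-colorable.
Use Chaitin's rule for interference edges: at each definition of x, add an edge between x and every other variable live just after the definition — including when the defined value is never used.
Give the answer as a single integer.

Block summaries:
  L0: def={c,n,u} ue=∅
  L1: def={c} ue={c,u}
  L2: def={m,z} ue=∅
  L3: def={u} ue={c}
  L4: def={c} ue=∅
  L5: def={c,n,u} ue=∅

Live sets:
  L0: in=∅ out={c,u}
  L1: in={c,u} out={c}
  L2: in={c} out={c}
  L3: in={c} out={c}
  L4: in=∅ out=∅
  L5: in=∅ out={c}

Interfere edges:
  c — {m,n,u,z}
  m — {c,z}
  n — {c,u}
  u — {c,n}
  z — {c,m}

Colouring:
  {c,m,z} pairwise interfere (3-clique) ⇒ χ ≥ 3
  3-colouring: c0={c}  c1={m,n}  c2={u,z}
  χ = 3

Answer: 3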